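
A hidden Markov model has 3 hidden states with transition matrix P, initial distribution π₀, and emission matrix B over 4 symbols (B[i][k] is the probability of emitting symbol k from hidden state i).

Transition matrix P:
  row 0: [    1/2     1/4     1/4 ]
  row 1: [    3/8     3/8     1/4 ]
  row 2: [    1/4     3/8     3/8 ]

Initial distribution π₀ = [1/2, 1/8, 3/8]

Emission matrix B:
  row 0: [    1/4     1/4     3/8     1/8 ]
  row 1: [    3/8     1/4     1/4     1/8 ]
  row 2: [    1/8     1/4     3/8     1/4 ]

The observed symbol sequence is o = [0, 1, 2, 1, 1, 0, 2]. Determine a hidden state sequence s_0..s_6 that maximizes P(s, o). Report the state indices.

path = [0, 0, 0, 0, 0, 0, 0]

t=0: δ = [1.250e-01, 4.688e-02, 4.688e-02]  (obs o_0=0)
t=1: δ = [1.562e-02, 7.812e-03, 7.812e-03]  ψ = [0, 0, 0]  (obs o_1=1)
t=2: δ = [2.930e-03, 9.766e-04, 1.465e-03]  ψ = [0, 0, 0]  (obs o_2=2)
t=3: δ = [3.662e-04, 1.831e-04, 1.831e-04]  ψ = [0, 0, 0]  (obs o_3=1)
t=4: δ = [4.578e-05, 2.289e-05, 2.289e-05]  ψ = [0, 0, 0]  (obs o_4=1)
t=5: δ = [5.722e-06, 4.292e-06, 1.431e-06]  ψ = [0, 0, 0]  (obs o_5=0)
t=6: δ = [1.073e-06, 4.023e-07, 5.364e-07]  ψ = [0, 1, 0]  (obs o_6=2)
backtrack: best end state = 0; path = [0, 0, 0, 0, 0, 0, 0]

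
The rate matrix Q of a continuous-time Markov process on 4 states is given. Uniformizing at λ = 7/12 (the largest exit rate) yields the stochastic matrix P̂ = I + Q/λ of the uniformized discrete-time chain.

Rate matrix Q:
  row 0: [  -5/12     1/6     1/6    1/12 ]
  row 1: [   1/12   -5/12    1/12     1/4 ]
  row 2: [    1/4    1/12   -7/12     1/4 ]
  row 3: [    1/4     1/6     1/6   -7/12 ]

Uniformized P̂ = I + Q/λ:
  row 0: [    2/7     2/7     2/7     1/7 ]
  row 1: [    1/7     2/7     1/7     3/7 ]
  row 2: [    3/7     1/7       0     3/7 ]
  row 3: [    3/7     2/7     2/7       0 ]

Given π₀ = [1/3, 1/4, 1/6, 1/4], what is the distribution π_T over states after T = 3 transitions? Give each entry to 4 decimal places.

π = [0.3110, 0.2585, 0.1946, 0.2359]

t=0: π = [0.3333, 0.2500, 0.1667, 0.2500]
t=1: π = [0.3095, 0.2619, 0.2024, 0.2262]
t=2: π = [0.3095, 0.2568, 0.1905, 0.2432]
t=3: π = [0.3110, 0.2585, 0.1946, 0.2359]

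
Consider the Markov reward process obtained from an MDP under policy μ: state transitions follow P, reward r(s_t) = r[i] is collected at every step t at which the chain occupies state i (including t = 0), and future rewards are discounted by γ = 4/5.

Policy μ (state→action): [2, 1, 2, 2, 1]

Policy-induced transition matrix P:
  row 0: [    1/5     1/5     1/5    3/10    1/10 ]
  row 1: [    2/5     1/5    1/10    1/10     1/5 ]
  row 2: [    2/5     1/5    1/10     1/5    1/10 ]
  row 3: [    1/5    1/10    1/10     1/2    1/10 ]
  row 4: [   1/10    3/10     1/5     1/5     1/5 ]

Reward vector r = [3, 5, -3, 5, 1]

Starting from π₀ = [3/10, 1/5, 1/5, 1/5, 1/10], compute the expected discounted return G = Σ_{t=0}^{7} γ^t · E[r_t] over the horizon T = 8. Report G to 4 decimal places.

t=0: π = [0.3000, 0.2000, 0.2000, 0.2000, 0.1000], E[r] = 2.4000, γ^t·E[r] = 2.400000, running G = 2.400000
t=1: π = [0.2700, 0.1900, 0.1400, 0.2700, 0.1300], E[r] = 2.8200, γ^t·E[r] = 2.256000, running G = 4.656000
t=2: π = [0.2530, 0.1860, 0.1400, 0.2890, 0.1320], E[r] = 2.8460, γ^t·E[r] = 1.821440, running G = 6.477440
t=3: π = [0.2520, 0.1843, 0.1385, 0.2934, 0.1318], E[r] = 2.8608, γ^t·E[r] = 1.464730, running G = 7.942170
t=4: π = [0.2514, 0.1838, 0.1384, 0.2948, 0.1316], E[r] = 2.8638, γ^t·E[r] = 1.172996, running G = 9.115166
t=5: π = [0.2513, 0.1837, 0.1383, 0.2952, 0.1315], E[r] = 2.8649, γ^t·E[r] = 0.938758, running G = 10.053924
t=6: π = [0.2512, 0.1836, 0.1383, 0.2953, 0.1315], E[r] = 2.8652, γ^t·E[r] = 0.751085, running G = 10.805009
t=7: π = [0.2512, 0.1836, 0.1383, 0.2954, 0.1315], E[r] = 2.8653, γ^t·E[r] = 0.600889, running G = 11.405898

G = 11.4059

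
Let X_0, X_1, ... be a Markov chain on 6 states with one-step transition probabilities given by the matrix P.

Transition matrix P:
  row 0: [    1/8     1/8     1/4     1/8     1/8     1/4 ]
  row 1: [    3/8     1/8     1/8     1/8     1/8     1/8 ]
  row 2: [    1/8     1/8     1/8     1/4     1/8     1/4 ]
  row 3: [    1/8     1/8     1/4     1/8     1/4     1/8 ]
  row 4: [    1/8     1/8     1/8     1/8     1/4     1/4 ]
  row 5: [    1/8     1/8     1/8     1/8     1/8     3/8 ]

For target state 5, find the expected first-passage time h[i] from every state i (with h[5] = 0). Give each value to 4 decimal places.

First-step conditioning: h[5] = 0; for i ≠ 5, h[i] = 1 + Σ_k P[i][k]·h[k].
  h[0] = 1 + 1/8·h[0] + 1/8·h[1] + 1/4·h[2] + 1/8·h[3] + 1/8·h[4]
  h[1] = 1 + 3/8·h[0] + 1/8·h[1] + 1/8·h[2] + 1/8·h[3] + 1/8·h[4]
  h[2] = 1 + 1/8·h[0] + 1/8·h[1] + 1/8·h[2] + 1/4·h[3] + 1/8·h[4]
  h[3] = 1 + 1/8·h[0] + 1/8·h[1] + 1/4·h[2] + 1/8·h[3] + 1/4·h[4]
  h[4] = 1 + 1/8·h[0] + 1/8·h[1] + 1/8·h[2] + 1/8·h[3] + 1/4·h[4]
Solving the 5×5 linear system over states ≠ 5 gives exactly h = [16160/3487, 18152/3487, 16384/3487, 18176/3487, 16128/3487, 0] (h[5] = 0 is the target).

h = [4.6344, 5.2056, 4.6986, 5.2125, 4.6252, 0.0000]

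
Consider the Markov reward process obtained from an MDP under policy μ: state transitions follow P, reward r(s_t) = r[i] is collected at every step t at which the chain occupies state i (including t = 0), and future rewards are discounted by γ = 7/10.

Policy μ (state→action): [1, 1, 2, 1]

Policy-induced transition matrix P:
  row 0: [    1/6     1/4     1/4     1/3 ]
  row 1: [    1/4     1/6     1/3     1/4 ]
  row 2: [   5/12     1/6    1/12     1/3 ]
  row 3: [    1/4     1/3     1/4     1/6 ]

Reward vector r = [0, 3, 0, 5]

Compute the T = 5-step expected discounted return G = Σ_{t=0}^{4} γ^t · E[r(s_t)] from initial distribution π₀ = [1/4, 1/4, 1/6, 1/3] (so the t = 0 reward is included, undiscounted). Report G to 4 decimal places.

t=0: π = [0.2500, 0.2500, 0.1667, 0.3333], E[r] = 2.4167, γ^t·E[r] = 2.416667, running G = 2.416667
t=1: π = [0.2569, 0.2431, 0.2431, 0.2569], E[r] = 2.0139, γ^t·E[r] = 1.409722, running G = 3.826389
t=2: π = [0.2691, 0.2309, 0.2297, 0.2703], E[r] = 2.0440, γ^t·E[r] = 1.001551, running G = 4.827940
t=3: π = [0.2659, 0.2341, 0.2310, 0.2690], E[r] = 2.0476, γ^t·E[r] = 0.702343, running G = 5.530283
t=4: π = [0.2663, 0.2337, 0.2310, 0.2690], E[r] = 2.0459, γ^t·E[r] = 0.491219, running G = 6.021502

G = 6.0215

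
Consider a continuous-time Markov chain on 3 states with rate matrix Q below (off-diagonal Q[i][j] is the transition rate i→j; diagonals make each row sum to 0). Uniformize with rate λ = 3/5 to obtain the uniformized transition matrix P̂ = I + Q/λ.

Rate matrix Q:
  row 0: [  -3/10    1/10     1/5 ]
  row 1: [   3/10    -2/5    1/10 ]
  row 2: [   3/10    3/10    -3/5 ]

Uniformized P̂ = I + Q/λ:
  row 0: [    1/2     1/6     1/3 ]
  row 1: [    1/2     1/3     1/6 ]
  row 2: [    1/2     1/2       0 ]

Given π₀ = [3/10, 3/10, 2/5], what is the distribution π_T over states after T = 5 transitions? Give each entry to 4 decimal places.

π = [0.5000, 0.2858, 0.2142]

t=0: π = [0.3000, 0.3000, 0.4000]
t=1: π = [0.5000, 0.3500, 0.1500]
t=2: π = [0.5000, 0.2750, 0.2250]
t=3: π = [0.5000, 0.2875, 0.2125]
t=4: π = [0.5000, 0.2854, 0.2146]
t=5: π = [0.5000, 0.2858, 0.2142]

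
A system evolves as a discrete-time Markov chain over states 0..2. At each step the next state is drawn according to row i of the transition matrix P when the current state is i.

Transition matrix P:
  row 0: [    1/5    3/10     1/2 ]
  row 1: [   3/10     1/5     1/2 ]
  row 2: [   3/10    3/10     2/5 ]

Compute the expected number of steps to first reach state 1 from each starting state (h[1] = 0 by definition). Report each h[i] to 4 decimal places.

h = [3.3333, 0.0000, 3.3333]

First-step conditioning: h[1] = 0; for i ≠ 1, h[i] = 1 + Σ_k P[i][k]·h[k].
  h[0] = 1 + 1/5·h[0] + 1/2·h[2]
  h[2] = 1 + 3/10·h[0] + 2/5·h[2]
Solving the 2×2 linear system over states ≠ 1 gives exactly h = [10/3, 0, 10/3] (h[1] = 0 is the target).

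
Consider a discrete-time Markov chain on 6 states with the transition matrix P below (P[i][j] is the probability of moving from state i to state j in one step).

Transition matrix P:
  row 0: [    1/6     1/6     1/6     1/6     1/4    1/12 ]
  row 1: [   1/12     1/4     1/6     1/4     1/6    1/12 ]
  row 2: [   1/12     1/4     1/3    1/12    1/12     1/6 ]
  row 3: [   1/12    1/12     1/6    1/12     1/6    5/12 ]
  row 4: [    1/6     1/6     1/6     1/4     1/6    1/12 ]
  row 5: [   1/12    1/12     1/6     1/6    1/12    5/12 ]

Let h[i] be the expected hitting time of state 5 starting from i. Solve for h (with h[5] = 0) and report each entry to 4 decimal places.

h = [6.4379, 6.2737, 6.0034, 4.4812, 6.2873, 0.0000]

First-step conditioning: h[5] = 0; for i ≠ 5, h[i] = 1 + Σ_k P[i][k]·h[k].
  h[0] = 1 + 1/6·h[0] + 1/6·h[1] + 1/6·h[2] + 1/6·h[3] + 1/4·h[4]
  h[1] = 1 + 1/12·h[0] + 1/4·h[1] + 1/6·h[2] + 1/4·h[3] + 1/6·h[4]
  h[2] = 1 + 1/12·h[0] + 1/4·h[1] + 1/3·h[2] + 1/12·h[3] + 1/12·h[4]
  h[3] = 1 + 1/12·h[0] + 1/12·h[1] + 1/6·h[2] + 1/12·h[3] + 1/6·h[4]
  h[4] = 1 + 1/6·h[0] + 1/6·h[1] + 1/6·h[2] + 1/4·h[3] + 1/6·h[4]
Solving the 5×5 linear system over states ≠ 5 gives exactly h = [5646/877, 5502/877, 5265/877, 3930/877, 5514/877, 0] (h[5] = 0 is the target).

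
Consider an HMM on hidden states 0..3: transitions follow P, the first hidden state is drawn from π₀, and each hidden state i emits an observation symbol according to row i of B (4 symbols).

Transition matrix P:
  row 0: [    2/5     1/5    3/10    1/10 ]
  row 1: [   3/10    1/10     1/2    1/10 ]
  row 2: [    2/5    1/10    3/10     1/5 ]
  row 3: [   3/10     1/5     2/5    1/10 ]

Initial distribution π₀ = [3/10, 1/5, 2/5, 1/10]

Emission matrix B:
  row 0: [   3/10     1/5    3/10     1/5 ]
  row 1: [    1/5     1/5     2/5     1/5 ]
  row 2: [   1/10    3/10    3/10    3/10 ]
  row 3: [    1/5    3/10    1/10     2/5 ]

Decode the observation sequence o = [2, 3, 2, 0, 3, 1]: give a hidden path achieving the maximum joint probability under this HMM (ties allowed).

path = [1, 2, 0, 0, 2, 2]

t=0: δ = [9.000e-02, 8.000e-02, 1.200e-01, 1.000e-02]  (obs o_0=2)
t=1: δ = [9.600e-03, 3.600e-03, 1.200e-02, 9.600e-03]  ψ = [2, 0, 1, 2]  (obs o_1=3)
t=2: δ = [1.440e-03, 7.680e-04, 1.152e-03, 2.400e-04]  ψ = [2, 0, 3, 2]  (obs o_2=2)
t=3: δ = [1.728e-04, 5.760e-05, 4.320e-05, 4.608e-05]  ψ = [0, 0, 0, 2]  (obs o_3=0)
t=4: δ = [1.382e-05, 6.912e-06, 1.555e-05, 6.912e-06]  ψ = [0, 0, 0, 0]  (obs o_4=3)
t=5: δ = [1.244e-06, 5.530e-07, 1.400e-06, 9.331e-07]  ψ = [2, 0, 2, 2]  (obs o_5=1)
backtrack: best end state = 2; path = [1, 2, 0, 0, 2, 2]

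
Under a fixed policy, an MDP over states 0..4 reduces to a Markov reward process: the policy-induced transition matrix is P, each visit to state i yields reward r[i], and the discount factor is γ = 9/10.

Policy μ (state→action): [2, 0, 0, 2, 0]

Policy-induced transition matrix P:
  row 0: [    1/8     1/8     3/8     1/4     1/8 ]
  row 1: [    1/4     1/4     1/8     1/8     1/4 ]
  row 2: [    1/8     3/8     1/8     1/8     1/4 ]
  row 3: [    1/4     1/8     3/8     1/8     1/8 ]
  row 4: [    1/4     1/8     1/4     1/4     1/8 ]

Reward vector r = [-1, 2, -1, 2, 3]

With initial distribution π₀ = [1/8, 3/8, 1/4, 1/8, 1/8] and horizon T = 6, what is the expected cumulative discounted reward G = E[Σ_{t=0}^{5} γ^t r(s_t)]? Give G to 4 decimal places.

t=0: π = [0.1250, 0.3750, 0.2500, 0.1250, 0.1250], E[r] = 1.0000, γ^t·E[r] = 1.000000, running G = 1.000000
t=1: π = [0.2031, 0.2344, 0.2031, 0.1563, 0.2031], E[r] = 0.9844, γ^t·E[r] = 0.885938, running G = 1.885938
t=2: π = [0.1992, 0.2051, 0.2402, 0.1758, 0.1797], E[r] = 0.8613, γ^t·E[r] = 0.697676, running G = 2.583613
t=3: π = [0.1951, 0.2107, 0.2412, 0.1724, 0.1807], E[r] = 0.8718, γ^t·E[r] = 0.635561, running G = 3.219175
t=4: π = [0.1955, 0.2116, 0.2394, 0.1720, 0.1815], E[r] = 0.8768, γ^t·E[r] = 0.575249, running G = 3.794423
t=5: π = [0.1956, 0.2113, 0.2395, 0.1721, 0.1814], E[r] = 0.8758, γ^t·E[r] = 0.517177, running G = 4.311600

G = 4.3116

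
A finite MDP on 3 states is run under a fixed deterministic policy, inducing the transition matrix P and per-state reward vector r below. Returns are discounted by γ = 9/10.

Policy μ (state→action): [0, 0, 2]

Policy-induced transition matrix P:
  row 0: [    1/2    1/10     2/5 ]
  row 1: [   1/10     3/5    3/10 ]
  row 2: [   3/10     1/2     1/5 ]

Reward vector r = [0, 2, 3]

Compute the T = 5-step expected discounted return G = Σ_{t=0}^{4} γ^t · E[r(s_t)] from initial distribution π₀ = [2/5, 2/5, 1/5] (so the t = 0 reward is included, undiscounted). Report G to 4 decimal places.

t=0: π = [0.4000, 0.4000, 0.2000], E[r] = 1.4000, γ^t·E[r] = 1.400000, running G = 1.400000
t=1: π = [0.3000, 0.3800, 0.3200], E[r] = 1.7200, γ^t·E[r] = 1.548000, running G = 2.948000
t=2: π = [0.2840, 0.4180, 0.2980], E[r] = 1.7300, γ^t·E[r] = 1.401300, running G = 4.349300
t=3: π = [0.2732, 0.4282, 0.2986], E[r] = 1.7522, γ^t·E[r] = 1.277354, running G = 5.626654
t=4: π = [0.2690, 0.4335, 0.2975], E[r] = 1.7595, γ^t·E[r] = 1.154382, running G = 6.781036

G = 6.7810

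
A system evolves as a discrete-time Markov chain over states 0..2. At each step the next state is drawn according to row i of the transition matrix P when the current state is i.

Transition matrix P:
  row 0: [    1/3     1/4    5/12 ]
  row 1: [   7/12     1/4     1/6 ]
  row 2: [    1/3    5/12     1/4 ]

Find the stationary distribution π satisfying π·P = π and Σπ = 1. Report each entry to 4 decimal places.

Balance equations π_j = Σ_i π_i·P[i][j]:
  π_0 = 1/3·π_0 + 7/12·π_1 + 1/3·π_2
  π_1 = 1/4·π_0 + 1/4·π_1 + 5/12·π_2
  normalize: π_0 + π_1 + π_2 = 1
Solving the linear system gives exactly π = [71/174, 26/87, 17/58].

π = [0.4080, 0.2989, 0.2931]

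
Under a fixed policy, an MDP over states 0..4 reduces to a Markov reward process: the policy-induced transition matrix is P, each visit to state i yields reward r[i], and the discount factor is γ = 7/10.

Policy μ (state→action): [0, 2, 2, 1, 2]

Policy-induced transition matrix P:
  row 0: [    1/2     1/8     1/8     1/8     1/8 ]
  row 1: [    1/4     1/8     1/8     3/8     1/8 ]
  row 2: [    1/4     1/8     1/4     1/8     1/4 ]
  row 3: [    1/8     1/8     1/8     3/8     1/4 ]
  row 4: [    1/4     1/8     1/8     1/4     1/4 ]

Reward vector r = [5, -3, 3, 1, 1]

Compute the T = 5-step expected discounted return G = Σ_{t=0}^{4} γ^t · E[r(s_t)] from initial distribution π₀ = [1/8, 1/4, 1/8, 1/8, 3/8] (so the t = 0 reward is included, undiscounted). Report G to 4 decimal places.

t=0: π = [0.1250, 0.2500, 0.1250, 0.1250, 0.3750], E[r] = 0.7500, γ^t·E[r] = 0.750000, running G = 0.750000
t=1: π = [0.2656, 0.1250, 0.1406, 0.2656, 0.2031], E[r] = 1.8438, γ^t·E[r] = 1.290625, running G = 2.040625
t=2: π = [0.2832, 0.1250, 0.1426, 0.2480, 0.2012], E[r] = 1.9180, γ^t·E[r] = 0.939805, running G = 2.980430
t=3: π = [0.2898, 0.1250, 0.1428, 0.2434, 0.1990], E[r] = 1.9448, γ^t·E[r] = 0.667075, running G = 3.647504
t=4: π = [0.2920, 0.1250, 0.1429, 0.2420, 0.1982], E[r] = 1.9538, γ^t·E[r] = 0.469107, running G = 4.116611

G = 4.1166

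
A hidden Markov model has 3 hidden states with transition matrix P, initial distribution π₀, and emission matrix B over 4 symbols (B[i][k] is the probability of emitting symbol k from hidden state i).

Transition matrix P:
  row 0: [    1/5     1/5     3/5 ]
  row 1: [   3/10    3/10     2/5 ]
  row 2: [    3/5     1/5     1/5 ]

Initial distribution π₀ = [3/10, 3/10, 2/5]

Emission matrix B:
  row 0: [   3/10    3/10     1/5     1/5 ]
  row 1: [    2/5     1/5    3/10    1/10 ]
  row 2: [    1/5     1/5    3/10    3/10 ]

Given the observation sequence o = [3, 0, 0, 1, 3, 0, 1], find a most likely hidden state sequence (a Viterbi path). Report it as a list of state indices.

t=0: δ = [6.000e-02, 3.000e-02, 1.200e-01]  (obs o_0=3)
t=1: δ = [2.160e-02, 9.600e-03, 7.200e-03]  ψ = [2, 2, 0]  (obs o_1=0)
t=2: δ = [1.296e-03, 1.728e-03, 2.592e-03]  ψ = [0, 0, 0]  (obs o_2=0)
t=3: δ = [4.666e-04, 1.037e-04, 1.555e-04]  ψ = [2, 1, 0]  (obs o_3=1)
t=4: δ = [1.866e-05, 9.331e-06, 8.398e-05]  ψ = [0, 0, 0]  (obs o_4=3)
t=5: δ = [1.512e-05, 6.718e-06, 3.359e-06]  ψ = [2, 2, 2]  (obs o_5=0)
t=6: δ = [9.070e-07, 6.047e-07, 1.814e-06]  ψ = [0, 0, 0]  (obs o_6=1)
backtrack: best end state = 2; path = [2, 0, 2, 0, 2, 0, 2]

path = [2, 0, 2, 0, 2, 0, 2]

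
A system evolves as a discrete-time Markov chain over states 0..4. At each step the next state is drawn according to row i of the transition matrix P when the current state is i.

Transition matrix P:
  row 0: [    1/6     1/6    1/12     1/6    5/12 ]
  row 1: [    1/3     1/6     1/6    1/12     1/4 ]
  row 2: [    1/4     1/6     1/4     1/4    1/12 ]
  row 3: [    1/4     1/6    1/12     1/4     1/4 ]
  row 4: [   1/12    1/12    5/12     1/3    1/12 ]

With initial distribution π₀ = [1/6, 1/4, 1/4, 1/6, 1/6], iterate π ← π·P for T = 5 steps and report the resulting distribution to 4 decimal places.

t=0: π = [0.1667, 0.2500, 0.2500, 0.1667, 0.1667]
t=1: π = [0.2292, 0.1528, 0.2014, 0.2083, 0.2083]
t=2: π = [0.2089, 0.1493, 0.1991, 0.2228, 0.2199]
t=3: π = [0.2084, 0.1483, 0.2023, 0.2260, 0.2150]
t=4: π = [0.2092, 0.1488, 0.2011, 0.2258, 0.2152]
t=5: π = [0.2091, 0.1487, 0.2010, 0.2257, 0.2155]

π = [0.2091, 0.1487, 0.2010, 0.2257, 0.2155]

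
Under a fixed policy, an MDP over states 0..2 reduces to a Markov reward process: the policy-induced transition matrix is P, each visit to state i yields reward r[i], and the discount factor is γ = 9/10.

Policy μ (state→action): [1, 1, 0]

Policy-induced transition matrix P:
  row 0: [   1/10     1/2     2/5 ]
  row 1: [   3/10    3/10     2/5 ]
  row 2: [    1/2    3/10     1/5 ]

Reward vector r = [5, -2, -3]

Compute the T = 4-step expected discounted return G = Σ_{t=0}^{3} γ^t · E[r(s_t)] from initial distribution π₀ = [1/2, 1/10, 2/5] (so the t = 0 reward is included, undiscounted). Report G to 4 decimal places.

G = 0.4891

t=0: π = [0.5000, 0.1000, 0.4000], E[r] = 1.1000, γ^t·E[r] = 1.100000, running G = 1.100000
t=1: π = [0.2800, 0.4000, 0.3200], E[r] = -0.3600, γ^t·E[r] = -0.324000, running G = 0.776000
t=2: π = [0.3080, 0.3560, 0.3360], E[r] = -0.1800, γ^t·E[r] = -0.145800, running G = 0.630200
t=3: π = [0.3056, 0.3616, 0.3328], E[r] = -0.1936, γ^t·E[r] = -0.141134, running G = 0.489066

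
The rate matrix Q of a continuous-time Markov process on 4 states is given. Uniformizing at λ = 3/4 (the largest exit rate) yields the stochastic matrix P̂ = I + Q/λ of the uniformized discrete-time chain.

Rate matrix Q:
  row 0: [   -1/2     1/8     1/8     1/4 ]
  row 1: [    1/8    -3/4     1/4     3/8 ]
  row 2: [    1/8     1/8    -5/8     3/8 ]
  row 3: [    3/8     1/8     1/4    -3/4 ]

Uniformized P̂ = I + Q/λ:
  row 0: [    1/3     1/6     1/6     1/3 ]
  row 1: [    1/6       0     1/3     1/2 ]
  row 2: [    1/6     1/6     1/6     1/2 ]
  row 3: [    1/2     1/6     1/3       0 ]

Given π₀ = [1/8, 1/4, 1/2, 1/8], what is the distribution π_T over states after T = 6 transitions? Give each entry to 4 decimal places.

π = [0.3198, 0.1429, 0.2406, 0.2967]

t=0: π = [0.1250, 0.2500, 0.5000, 0.1250]
t=1: π = [0.2292, 0.1250, 0.2292, 0.4167]
t=2: π = [0.3438, 0.1458, 0.2569, 0.2535]
t=3: π = [0.3084, 0.1424, 0.2332, 0.3160]
t=4: π = [0.3234, 0.1429, 0.2431, 0.2906]
t=5: π = [0.3174, 0.1428, 0.2389, 0.3008]
t=6: π = [0.3198, 0.1429, 0.2406, 0.2967]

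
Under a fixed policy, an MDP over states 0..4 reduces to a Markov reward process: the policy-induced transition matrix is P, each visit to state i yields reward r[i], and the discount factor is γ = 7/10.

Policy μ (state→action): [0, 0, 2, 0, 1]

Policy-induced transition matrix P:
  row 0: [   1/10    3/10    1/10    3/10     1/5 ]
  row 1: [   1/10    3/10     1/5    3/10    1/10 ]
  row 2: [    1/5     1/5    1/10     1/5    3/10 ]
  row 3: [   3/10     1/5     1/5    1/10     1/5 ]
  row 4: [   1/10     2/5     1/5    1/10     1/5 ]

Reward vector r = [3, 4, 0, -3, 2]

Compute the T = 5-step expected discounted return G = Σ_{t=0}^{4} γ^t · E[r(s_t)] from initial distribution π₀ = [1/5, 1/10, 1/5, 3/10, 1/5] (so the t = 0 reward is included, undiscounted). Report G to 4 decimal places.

G = 3.0129

t=0: π = [0.2000, 0.1000, 0.2000, 0.3000, 0.2000], E[r] = 0.5000, γ^t·E[r] = 0.500000, running G = 0.500000
t=1: π = [0.1800, 0.2700, 0.1600, 0.1800, 0.2100], E[r] = 1.5000, γ^t·E[r] = 1.050000, running G = 1.550000
t=2: π = [0.1520, 0.2870, 0.1660, 0.2060, 0.1890], E[r] = 1.3640, γ^t·E[r] = 0.668360, running G = 2.218360
t=3: π = [0.1578, 0.2817, 0.1682, 0.2044, 0.1879], E[r] = 1.3628, γ^t·E[r] = 0.467440, running G = 2.685800
t=4: π = [0.1577, 0.2815, 0.1674, 0.2047, 0.1887], E[r] = 1.3624, γ^t·E[r] = 0.327103, running G = 3.012903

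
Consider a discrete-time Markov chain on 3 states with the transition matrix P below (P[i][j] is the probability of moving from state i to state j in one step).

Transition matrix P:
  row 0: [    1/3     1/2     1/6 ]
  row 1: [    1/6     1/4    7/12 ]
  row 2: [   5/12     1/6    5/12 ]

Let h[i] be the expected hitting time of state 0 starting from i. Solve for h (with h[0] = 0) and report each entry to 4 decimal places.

h = [0.0000, 3.4286, 2.6939]

First-step conditioning: h[0] = 0; for i ≠ 0, h[i] = 1 + Σ_k P[i][k]·h[k].
  h[1] = 1 + 1/4·h[1] + 7/12·h[2]
  h[2] = 1 + 1/6·h[1] + 5/12·h[2]
Solving the 2×2 linear system over states ≠ 0 gives exactly h = [0, 24/7, 132/49] (h[0] = 0 is the target).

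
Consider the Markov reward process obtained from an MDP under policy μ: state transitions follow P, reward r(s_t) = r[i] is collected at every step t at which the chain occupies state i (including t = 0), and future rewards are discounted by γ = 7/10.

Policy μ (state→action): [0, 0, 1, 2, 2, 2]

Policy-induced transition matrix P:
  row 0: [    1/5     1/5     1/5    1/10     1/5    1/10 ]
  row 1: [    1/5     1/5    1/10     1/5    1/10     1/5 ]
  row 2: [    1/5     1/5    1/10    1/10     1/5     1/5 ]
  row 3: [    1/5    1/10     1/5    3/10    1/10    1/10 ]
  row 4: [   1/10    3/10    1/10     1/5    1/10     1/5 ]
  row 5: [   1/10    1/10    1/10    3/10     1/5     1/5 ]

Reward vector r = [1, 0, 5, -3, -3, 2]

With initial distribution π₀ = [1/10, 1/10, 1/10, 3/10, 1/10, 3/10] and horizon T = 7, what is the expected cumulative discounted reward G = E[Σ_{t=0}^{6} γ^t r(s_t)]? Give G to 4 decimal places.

G = 0.1733

t=0: π = [0.1000, 0.1000, 0.1000, 0.3000, 0.1000, 0.3000], E[r] = 0.0000, γ^t·E[r] = 0.000000, running G = 0.000000
t=1: π = [0.1600, 0.1500, 0.1400, 0.2400, 0.1500, 0.1600], E[r] = 0.0100, γ^t·E[r] = 0.007000, running G = 0.007000
t=2: π = [0.1690, 0.1750, 0.1400, 0.2100, 0.1460, 0.1600], E[r] = 0.1210, γ^t·E[r] = 0.059290, running G = 0.066290
t=3: π = [0.1694, 0.1776, 0.1379, 0.2061, 0.1469, 0.1621], E[r] = 0.1241, γ^t·E[r] = 0.042566, running G = 0.108856
t=4: π = [0.1691, 0.1779, 0.1376, 0.2061, 0.1469, 0.1625], E[r] = 0.1227, γ^t·E[r] = 0.029451, running G = 0.138307
t=5: π = [0.1691, 0.1778, 0.1375, 0.2062, 0.1469, 0.1625], E[r] = 0.1223, γ^t·E[r] = 0.020558, running G = 0.158865
t=6: π = [0.1691, 0.1778, 0.1375, 0.2062, 0.1469, 0.1625], E[r] = 0.1223, γ^t·E[r] = 0.014387, running G = 0.173253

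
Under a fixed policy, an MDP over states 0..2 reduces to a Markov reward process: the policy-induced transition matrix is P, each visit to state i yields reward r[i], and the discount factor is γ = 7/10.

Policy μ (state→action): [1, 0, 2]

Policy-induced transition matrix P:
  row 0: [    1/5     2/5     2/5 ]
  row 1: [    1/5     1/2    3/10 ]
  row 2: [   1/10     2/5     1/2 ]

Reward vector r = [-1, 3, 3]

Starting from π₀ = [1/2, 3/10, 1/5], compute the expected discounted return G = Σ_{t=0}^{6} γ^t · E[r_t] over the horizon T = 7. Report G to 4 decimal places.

G = 5.7993

t=0: π = [0.5000, 0.3000, 0.2000], E[r] = 1.0000, γ^t·E[r] = 1.000000, running G = 1.000000
t=1: π = [0.1800, 0.4300, 0.3900], E[r] = 2.2800, γ^t·E[r] = 1.596000, running G = 2.596000
t=2: π = [0.1610, 0.4430, 0.3960], E[r] = 2.3560, γ^t·E[r] = 1.154440, running G = 3.750440
t=3: π = [0.1604, 0.4443, 0.3953], E[r] = 2.3584, γ^t·E[r] = 0.808931, running G = 4.559371
t=4: π = [0.1605, 0.4444, 0.3951], E[r] = 2.3581, γ^t·E[r] = 0.566185, running G = 5.125556
t=5: π = [0.1605, 0.4444, 0.3951], E[r] = 2.3580, γ^t·E[r] = 0.396316, running G = 5.521872
t=6: π = [0.1605, 0.4444, 0.3951], E[r] = 2.3580, γ^t·E[r] = 0.277419, running G = 5.799291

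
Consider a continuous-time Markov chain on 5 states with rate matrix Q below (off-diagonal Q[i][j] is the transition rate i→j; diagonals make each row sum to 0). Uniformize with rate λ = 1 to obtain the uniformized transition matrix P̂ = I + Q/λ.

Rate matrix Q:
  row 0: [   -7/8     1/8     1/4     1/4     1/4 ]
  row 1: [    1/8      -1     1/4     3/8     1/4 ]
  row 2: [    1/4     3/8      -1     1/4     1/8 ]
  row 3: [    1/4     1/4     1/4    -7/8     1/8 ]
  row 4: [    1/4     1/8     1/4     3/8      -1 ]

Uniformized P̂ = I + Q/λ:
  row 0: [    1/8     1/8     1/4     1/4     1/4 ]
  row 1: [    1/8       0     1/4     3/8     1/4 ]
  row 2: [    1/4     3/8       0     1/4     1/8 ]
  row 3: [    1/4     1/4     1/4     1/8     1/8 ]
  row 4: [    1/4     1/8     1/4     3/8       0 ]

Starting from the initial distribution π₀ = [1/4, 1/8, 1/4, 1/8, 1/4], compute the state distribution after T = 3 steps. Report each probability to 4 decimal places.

π = [0.2019, 0.1848, 0.1992, 0.2605, 0.1536]

t=0: π = [0.2500, 0.1250, 0.2500, 0.1250, 0.2500]
t=1: π = [0.2031, 0.1875, 0.1875, 0.2813, 0.1406]
t=2: π = [0.2012, 0.1836, 0.2031, 0.2559, 0.1563]
t=3: π = [0.2019, 0.1848, 0.1992, 0.2605, 0.1536]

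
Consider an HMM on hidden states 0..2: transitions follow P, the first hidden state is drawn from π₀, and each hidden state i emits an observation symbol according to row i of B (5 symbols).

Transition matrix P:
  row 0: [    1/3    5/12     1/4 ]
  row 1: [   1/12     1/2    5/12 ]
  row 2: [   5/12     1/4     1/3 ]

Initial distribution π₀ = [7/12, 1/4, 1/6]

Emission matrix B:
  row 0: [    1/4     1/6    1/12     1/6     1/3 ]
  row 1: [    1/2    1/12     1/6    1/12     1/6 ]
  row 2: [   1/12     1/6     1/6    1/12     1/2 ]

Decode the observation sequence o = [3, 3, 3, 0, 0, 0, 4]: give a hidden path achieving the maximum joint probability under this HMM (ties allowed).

t=0: δ = [9.722e-02, 2.083e-02, 1.389e-02]  (obs o_0=3)
t=1: δ = [5.401e-03, 3.376e-03, 2.025e-03]  ψ = [0, 0, 0]  (obs o_1=3)
t=2: δ = [3.001e-04, 1.875e-04, 1.172e-04]  ψ = [0, 0, 1]  (obs o_2=3)
t=3: δ = [2.501e-05, 6.251e-05, 6.512e-06]  ψ = [0, 0, 1]  (obs o_3=0)
t=4: δ = [2.084e-06, 1.563e-05, 2.171e-06]  ψ = [0, 1, 1]  (obs o_4=0)
t=5: δ = [3.256e-07, 3.907e-06, 5.427e-07]  ψ = [1, 1, 1]  (obs o_5=0)
t=6: δ = [1.085e-07, 3.256e-07, 8.140e-07]  ψ = [1, 1, 1]  (obs o_6=4)
backtrack: best end state = 2; path = [0, 0, 0, 1, 1, 1, 2]

path = [0, 0, 0, 1, 1, 1, 2]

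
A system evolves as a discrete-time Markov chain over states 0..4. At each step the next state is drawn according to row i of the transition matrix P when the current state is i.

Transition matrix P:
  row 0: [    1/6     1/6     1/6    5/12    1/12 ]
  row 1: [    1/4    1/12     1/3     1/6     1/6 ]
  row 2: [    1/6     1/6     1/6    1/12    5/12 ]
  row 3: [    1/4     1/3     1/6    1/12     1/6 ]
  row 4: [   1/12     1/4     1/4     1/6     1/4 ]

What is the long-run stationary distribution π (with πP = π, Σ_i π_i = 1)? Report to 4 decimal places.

Balance equations π_j = Σ_i π_i·P[i][j]:
  π_0 = 1/6·π_0 + 1/4·π_1 + 1/6·π_2 + 1/4·π_3 + 1/12·π_4
  π_1 = 1/6·π_0 + 1/12·π_1 + 1/6·π_2 + 1/3·π_3 + 1/4·π_4
  π_2 = 1/6·π_0 + 1/3·π_1 + 1/6·π_2 + 1/6·π_3 + 1/4·π_4
  π_3 = 5/12·π_0 + 1/6·π_1 + 1/12·π_2 + 1/12·π_3 + 1/6·π_4
  normalize: π_0 + π_1 + π_2 + π_3 + π_4 = 1
Solving the linear system gives exactly π = [4547/25356, 1259/6339, 1847/8452, 377/2113, 1427/6339].

π = [0.1793, 0.1986, 0.2185, 0.1784, 0.2251]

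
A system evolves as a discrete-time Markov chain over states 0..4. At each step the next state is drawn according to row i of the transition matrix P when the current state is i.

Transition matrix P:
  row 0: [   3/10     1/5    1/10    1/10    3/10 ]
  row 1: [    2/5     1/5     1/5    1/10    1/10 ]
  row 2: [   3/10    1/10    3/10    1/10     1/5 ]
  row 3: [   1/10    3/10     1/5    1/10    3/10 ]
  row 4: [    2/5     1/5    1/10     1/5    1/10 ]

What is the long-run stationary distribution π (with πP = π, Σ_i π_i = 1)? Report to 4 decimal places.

Balance equations π_j = Σ_i π_i·P[i][j]:
  π_0 = 3/10·π_0 + 2/5·π_1 + 3/10·π_2 + 1/10·π_3 + 2/5·π_4
  π_1 = 1/5·π_0 + 1/5·π_1 + 1/10·π_2 + 3/10·π_3 + 1/5·π_4
  π_2 = 1/10·π_0 + 1/5·π_1 + 3/10·π_2 + 1/5·π_3 + 1/10·π_4
  π_3 = 1/10·π_0 + 1/10·π_1 + 1/10·π_2 + 1/10·π_3 + 1/5·π_4
  normalize: π_0 + π_1 + π_2 + π_3 + π_4 = 1
Solving the linear system gives exactly π = [3078/9745, 1906/9745, 1603/9745, 1173/9745, 397/1949].

π = [0.3159, 0.1956, 0.1645, 0.1204, 0.2037]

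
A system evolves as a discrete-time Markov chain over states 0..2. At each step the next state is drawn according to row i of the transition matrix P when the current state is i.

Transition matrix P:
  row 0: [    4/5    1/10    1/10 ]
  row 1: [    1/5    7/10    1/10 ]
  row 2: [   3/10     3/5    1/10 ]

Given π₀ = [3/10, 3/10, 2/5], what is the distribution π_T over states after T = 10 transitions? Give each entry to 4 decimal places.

π = [0.5239, 0.3761, 0.1000]

t=0: π = [0.3000, 0.3000, 0.4000]
t=1: π = [0.4200, 0.4800, 0.1000]
t=2: π = [0.4620, 0.4380, 0.1000]
t=3: π = [0.4872, 0.4128, 0.1000]
t=4: π = [0.5023, 0.3977, 0.1000]
t=5: π = [0.5114, 0.3886, 0.1000]
t=6: π = [0.5168, 0.3832, 0.1000]
t=7: π = [0.5201, 0.3799, 0.1000]
t=8: π = [0.5221, 0.3779, 0.1000]
t=9: π = [0.5232, 0.3768, 0.1000]
t=10: π = [0.5239, 0.3761, 0.1000]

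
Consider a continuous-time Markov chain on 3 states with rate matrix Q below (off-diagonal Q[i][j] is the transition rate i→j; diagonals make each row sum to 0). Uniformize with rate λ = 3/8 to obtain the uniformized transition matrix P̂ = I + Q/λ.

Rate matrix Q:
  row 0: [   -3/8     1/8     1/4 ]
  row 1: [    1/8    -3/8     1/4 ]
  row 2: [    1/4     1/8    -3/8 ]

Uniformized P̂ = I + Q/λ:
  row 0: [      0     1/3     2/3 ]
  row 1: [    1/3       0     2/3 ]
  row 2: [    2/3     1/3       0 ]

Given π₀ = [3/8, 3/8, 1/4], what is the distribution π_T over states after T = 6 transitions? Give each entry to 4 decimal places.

π = [0.3630, 0.2502, 0.3868]

t=0: π = [0.3750, 0.3750, 0.2500]
t=1: π = [0.2917, 0.2083, 0.5000]
t=2: π = [0.4028, 0.2639, 0.3333]
t=3: π = [0.3102, 0.2454, 0.4444]
t=4: π = [0.3781, 0.2515, 0.3704]
t=5: π = [0.3308, 0.2495, 0.4198]
t=6: π = [0.3630, 0.2502, 0.3868]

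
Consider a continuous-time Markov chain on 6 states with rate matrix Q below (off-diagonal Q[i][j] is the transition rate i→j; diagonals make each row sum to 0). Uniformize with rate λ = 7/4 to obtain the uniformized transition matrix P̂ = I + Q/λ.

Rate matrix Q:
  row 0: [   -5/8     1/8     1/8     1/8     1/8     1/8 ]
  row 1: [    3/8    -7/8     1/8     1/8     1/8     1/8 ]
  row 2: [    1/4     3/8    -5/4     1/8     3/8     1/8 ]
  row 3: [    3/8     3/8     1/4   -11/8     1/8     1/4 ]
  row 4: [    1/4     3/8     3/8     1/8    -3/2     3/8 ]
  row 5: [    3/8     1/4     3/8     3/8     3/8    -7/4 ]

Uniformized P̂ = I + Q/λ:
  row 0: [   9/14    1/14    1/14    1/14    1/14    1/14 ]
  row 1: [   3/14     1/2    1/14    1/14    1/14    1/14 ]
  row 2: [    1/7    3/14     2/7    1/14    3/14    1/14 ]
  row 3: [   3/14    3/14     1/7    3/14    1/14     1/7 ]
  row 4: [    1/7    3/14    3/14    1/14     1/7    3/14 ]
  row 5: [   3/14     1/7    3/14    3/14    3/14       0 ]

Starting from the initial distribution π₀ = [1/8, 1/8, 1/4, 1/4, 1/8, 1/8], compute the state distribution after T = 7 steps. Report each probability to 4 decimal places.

π = [0.3431, 0.2231, 0.1362, 0.0980, 0.1115, 0.0881]

t=0: π = [0.1250, 0.1250, 0.2500, 0.2500, 0.1250, 0.1250]
t=1: π = [0.2411, 0.2232, 0.1786, 0.1250, 0.1339, 0.0982]
t=2: π = [0.2953, 0.2366, 0.1518, 0.1033, 0.1205, 0.0925]
t=3: π = [0.3214, 0.2331, 0.1418, 0.0994, 0.1149, 0.0894]
t=4: π = [0.3337, 0.2286, 0.1381, 0.0984, 0.1127, 0.0886]
t=5: π = [0.3394, 0.2256, 0.1368, 0.0981, 0.1119, 0.0882]
t=6: π = [0.3420, 0.2240, 0.1363, 0.0981, 0.1116, 0.0881]
t=7: π = [0.3431, 0.2231, 0.1362, 0.0980, 0.1115, 0.0881]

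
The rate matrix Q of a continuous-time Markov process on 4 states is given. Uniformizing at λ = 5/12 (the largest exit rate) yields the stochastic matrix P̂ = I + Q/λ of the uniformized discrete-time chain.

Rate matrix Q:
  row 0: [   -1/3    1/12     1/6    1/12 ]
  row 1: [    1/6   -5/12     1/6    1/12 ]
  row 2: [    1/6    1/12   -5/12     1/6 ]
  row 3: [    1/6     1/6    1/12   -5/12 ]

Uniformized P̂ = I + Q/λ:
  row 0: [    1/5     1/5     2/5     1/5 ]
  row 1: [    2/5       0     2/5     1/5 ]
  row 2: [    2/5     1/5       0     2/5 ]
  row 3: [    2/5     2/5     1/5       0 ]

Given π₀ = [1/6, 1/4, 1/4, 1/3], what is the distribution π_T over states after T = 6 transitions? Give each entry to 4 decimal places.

π = [0.3333, 0.2018, 0.2558, 0.2091]

t=0: π = [0.1667, 0.2500, 0.2500, 0.3333]
t=1: π = [0.3667, 0.2167, 0.2333, 0.1833]
t=2: π = [0.3267, 0.1933, 0.2700, 0.2100]
t=3: π = [0.3347, 0.2033, 0.2500, 0.2120]
t=4: π = [0.3331, 0.2017, 0.2576, 0.2076]
t=5: π = [0.3334, 0.2012, 0.2554, 0.2100]
t=6: π = [0.3333, 0.2018, 0.2558, 0.2091]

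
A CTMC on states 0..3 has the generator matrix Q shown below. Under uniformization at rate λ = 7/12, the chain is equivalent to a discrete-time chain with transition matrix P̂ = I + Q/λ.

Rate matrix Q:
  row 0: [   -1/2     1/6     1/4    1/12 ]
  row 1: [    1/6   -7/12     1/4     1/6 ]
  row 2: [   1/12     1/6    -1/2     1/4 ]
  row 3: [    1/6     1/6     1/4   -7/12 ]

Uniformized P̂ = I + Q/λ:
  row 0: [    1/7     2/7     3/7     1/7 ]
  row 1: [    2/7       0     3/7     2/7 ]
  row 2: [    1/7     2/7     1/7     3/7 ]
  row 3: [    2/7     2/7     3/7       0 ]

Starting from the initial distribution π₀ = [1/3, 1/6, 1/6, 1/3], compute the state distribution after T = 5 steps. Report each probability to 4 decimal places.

π = [0.2086, 0.2223, 0.3337, 0.2354]

t=0: π = [0.3333, 0.1667, 0.1667, 0.3333]
t=1: π = [0.2143, 0.2381, 0.3810, 0.1667]
t=2: π = [0.2007, 0.2177, 0.3197, 0.2619]
t=3: π = [0.2114, 0.2235, 0.3372, 0.2279]
t=4: π = [0.2073, 0.2219, 0.3322, 0.2386]
t=5: π = [0.2086, 0.2223, 0.3337, 0.2354]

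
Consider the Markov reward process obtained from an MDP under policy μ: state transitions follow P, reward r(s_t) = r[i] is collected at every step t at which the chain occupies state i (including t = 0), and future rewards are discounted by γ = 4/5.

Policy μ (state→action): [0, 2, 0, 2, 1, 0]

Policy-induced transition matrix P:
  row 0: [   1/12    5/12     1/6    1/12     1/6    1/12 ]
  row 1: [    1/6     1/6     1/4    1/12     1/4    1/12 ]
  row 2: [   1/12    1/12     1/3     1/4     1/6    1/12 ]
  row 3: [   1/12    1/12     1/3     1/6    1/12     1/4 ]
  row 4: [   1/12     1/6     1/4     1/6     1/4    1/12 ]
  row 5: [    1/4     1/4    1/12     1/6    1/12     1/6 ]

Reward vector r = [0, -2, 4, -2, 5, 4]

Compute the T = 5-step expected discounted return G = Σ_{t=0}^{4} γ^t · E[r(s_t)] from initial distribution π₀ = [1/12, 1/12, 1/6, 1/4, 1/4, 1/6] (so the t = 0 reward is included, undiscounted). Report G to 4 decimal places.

t=0: π = [0.0833, 0.0833, 0.1667, 0.2500, 0.2500, 0.1667], E[r] = 1.9167, γ^t·E[r] = 1.916667, running G = 1.916667
t=1: π = [0.1181, 0.1667, 0.2500, 0.1667, 0.1597, 0.1389], E[r] = 1.6875, γ^t·E[r] = 1.350000, running G = 3.266667
t=2: π = [0.1204, 0.1730, 0.2517, 0.1638, 0.1684, 0.1227], E[r] = 1.6661, γ^t·E[r] = 1.066296, running G = 4.332963
t=3: π = [0.1182, 0.1724, 0.2541, 0.1632, 0.1712, 0.1209], E[r] = 1.6851, γ^t·E[r] = 0.862790, running G = 5.195753
t=4: π = [0.1178, 0.1715, 0.2548, 0.1636, 0.1716, 0.1206], E[r] = 1.6894, γ^t·E[r] = 0.691988, running G = 5.887742

G = 5.8877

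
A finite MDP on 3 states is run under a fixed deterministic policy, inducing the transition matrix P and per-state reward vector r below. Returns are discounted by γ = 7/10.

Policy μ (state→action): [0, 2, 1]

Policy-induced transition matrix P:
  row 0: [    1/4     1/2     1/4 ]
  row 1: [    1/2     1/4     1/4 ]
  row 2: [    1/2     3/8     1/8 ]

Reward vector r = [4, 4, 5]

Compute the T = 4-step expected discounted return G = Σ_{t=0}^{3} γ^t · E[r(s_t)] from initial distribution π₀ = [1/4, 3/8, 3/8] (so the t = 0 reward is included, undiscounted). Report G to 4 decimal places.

t=0: π = [0.2500, 0.3750, 0.3750], E[r] = 4.3750, γ^t·E[r] = 4.375000, running G = 4.375000
t=1: π = [0.4375, 0.3594, 0.2031], E[r] = 4.2031, γ^t·E[r] = 2.942188, running G = 7.317188
t=2: π = [0.3906, 0.3848, 0.2246], E[r] = 4.2246, γ^t·E[r] = 2.070059, running G = 9.387246
t=3: π = [0.4023, 0.3757, 0.2219], E[r] = 4.2219, γ^t·E[r] = 1.448120, running G = 10.835366

G = 10.8354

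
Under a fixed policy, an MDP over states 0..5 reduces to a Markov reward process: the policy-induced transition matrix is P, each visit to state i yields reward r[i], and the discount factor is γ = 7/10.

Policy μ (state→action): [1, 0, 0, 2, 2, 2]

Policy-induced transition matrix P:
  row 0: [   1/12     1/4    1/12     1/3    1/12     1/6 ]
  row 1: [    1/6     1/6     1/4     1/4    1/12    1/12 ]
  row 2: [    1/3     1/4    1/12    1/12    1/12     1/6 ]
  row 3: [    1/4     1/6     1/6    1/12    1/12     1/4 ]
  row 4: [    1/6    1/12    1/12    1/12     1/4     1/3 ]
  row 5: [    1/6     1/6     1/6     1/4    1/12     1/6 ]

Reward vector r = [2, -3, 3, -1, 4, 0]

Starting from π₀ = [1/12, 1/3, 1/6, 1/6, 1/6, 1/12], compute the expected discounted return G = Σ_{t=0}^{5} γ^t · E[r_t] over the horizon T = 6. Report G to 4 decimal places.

G = 1.1862

t=0: π = [0.0833, 0.3333, 0.1667, 0.1667, 0.1667, 0.0833], E[r] = 0.1667, γ^t·E[r] = 0.166667, running G = 0.166667
t=1: π = [0.2014, 0.1736, 0.1597, 0.1736, 0.1111, 0.1806], E[r] = 0.6319, γ^t·E[r] = 0.442361, running G = 0.609028
t=2: π = [0.1910, 0.1875, 0.1418, 0.1927, 0.1019, 0.1852], E[r] = 0.4595, γ^t·E[r] = 0.225150, running G = 0.834178
t=3: π = [0.1904, 0.1859, 0.1461, 0.1932, 0.1003, 0.1841], E[r] = 0.4694, γ^t·E[r] = 0.161013, running G = 0.995191
t=4: π = [0.1912, 0.1864, 0.1458, 0.1926, 0.1001, 0.1840], E[r] = 0.4683, γ^t·E[r] = 0.112439, running G = 1.107630
t=5: π = [0.1911, 0.1864, 0.1458, 0.1929, 0.1000, 0.1839], E[r] = 0.4674, γ^t·E[r] = 0.078556, running G = 1.186186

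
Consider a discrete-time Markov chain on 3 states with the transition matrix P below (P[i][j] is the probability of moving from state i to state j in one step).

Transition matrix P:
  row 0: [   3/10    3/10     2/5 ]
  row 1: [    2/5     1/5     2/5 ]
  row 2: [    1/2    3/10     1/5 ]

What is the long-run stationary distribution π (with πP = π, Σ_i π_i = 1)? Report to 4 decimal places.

Balance equations π_j = Σ_i π_i·P[i][j]:
  π_0 = 3/10·π_0 + 2/5·π_1 + 1/2·π_2
  π_1 = 3/10·π_0 + 1/5·π_1 + 3/10·π_2
  normalize: π_0 + π_1 + π_2 = 1
Solving the linear system gives exactly π = [13/33, 3/11, 1/3].

π = [0.3939, 0.2727, 0.3333]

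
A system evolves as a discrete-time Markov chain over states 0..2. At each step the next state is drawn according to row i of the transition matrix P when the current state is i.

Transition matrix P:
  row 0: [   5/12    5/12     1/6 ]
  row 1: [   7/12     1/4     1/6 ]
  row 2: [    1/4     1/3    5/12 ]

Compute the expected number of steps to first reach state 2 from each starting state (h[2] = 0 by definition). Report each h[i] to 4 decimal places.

h = [6.0000, 6.0000, 0.0000]

First-step conditioning: h[2] = 0; for i ≠ 2, h[i] = 1 + Σ_k P[i][k]·h[k].
  h[0] = 1 + 5/12·h[0] + 5/12·h[1]
  h[1] = 1 + 7/12·h[0] + 1/4·h[1]
Solving the 2×2 linear system over states ≠ 2 gives exactly h = [6, 6, 0] (h[2] = 0 is the target).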